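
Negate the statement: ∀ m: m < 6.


¬(∀ x: φ) = ∃ x: ¬φ, and ¬(∃ x: φ) = ∀ x: ¬φ.
Apply to the universal statement.

∃ m: ¬(m < 6)


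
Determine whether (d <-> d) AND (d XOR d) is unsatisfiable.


Truth table over {d}:
d | φ
-----
F | F
T | F
Every row is false.

Yes, it is a contradiction.


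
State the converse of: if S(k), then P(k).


The converse of (P → Q) is (Q → P). It is not in general equivalent to the original.
Here P = 'S(k)' and Q = 'P(k)'.

If P(k), then S(k).


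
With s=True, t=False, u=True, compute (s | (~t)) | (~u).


Substitute s=True, t=False, u=True:
~t = True
s | (~t) = True | True = True
~u = False
(s | (~t)) | (~u) = True | False = True

True


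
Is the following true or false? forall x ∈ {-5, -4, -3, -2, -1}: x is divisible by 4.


Evaluate the predicate on each element: -5:False, -4:True, -3:False, -2:False, -1:False.
Counterexample x = -5 fails the predicate.

False


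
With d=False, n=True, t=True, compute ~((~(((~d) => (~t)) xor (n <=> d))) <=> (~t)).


Substitute d=False, n=True, t=True:
~d = True
~t = False
(~d) => (~t) = True => False = False
n <=> d = True <=> False = False
((~d) => (~t)) xor (n <=> d) = False xor False = False
~(((~d) => (~t)) xor (n <=> d)) = True
~t = False
(~(((~d) => (~t)) xor (n <=> d))) <=> (~t) = True <=> False = False
~((~(((~d) => (~t)) xor (n <=> d))) <=> (~t)) = True

True


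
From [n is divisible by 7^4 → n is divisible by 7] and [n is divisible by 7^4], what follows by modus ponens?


Modus ponens: from (P → Q) and P, infer Q.
P = 'n is divisible by 7^4' is asserted, and P → Q holds, so Q follows.

n is divisible by 7.


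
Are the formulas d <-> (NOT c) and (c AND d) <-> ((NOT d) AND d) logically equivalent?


Compare truth tables:
c | d | φ | ψ
-------------
F | F | F | T
T | F | T | T
F | T | T | T
T | T | F | F
They differ at row 1 (c=F, d=F): φ=F but ψ=T.

No, they are not logically equivalent.


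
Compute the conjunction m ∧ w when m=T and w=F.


Conjunction is true only when both operands are true.
Substitute: m=T, w=F.
T ∧ F evaluates to F.

F


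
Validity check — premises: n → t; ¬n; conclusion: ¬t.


This is denying the antecedent (fallacy). There exist truth assignments where the premises are all true but the conclusion is false.

Invalid.


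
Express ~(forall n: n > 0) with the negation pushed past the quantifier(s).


¬(forall x: φ) = exists x: ¬φ, and ¬(exists x: φ) = forall x: ¬φ.
Apply to the universal statement.

exists n: ~(n > 0)


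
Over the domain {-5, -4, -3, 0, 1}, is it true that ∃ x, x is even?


Evaluate the predicate on each element: -5:F, -4:T, -3:F, 0:T, 1:F.
Witness x = -4 satisfies the predicate.

T


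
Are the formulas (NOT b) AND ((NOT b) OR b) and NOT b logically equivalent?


Compare truth tables:
b | φ | ψ
---------
F | T | T
T | F | F
The columns φ and ψ agree on every row.

Yes, they are logically equivalent.


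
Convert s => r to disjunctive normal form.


Step 1: Rewrite s → r as ¬s ∨ r.

(~s) | r


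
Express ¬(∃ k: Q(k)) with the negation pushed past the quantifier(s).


¬(∀ x: φ) = ∃ x: ¬φ, and ¬(∃ x: φ) = ∀ x: ¬φ.
Apply to the existential statement.

∀ k: ¬(Q(k))


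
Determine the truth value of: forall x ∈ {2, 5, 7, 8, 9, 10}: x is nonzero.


Evaluate the predicate on each element: 2:True, 5:True, 7:True, 8:True, 9:True, 10:True.
Every element satisfies the predicate.

True


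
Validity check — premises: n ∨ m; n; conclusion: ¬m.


This is affirming a disjunct (fallacy). There exist truth assignments where the premises are all true but the conclusion is false.

Invalid.


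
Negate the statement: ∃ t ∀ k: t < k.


Negation flips each quantifier (∀↔∃) and negates the inner predicate.
¬(∃ t ∀ k: φ) = ∀ t ∃ k: ¬φ.

∀ t ∃ k: ¬(t < k)


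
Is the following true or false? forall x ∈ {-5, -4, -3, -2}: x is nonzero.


Evaluate the predicate on each element: -5:True, -4:True, -3:True, -2:True.
Every element satisfies the predicate.

True


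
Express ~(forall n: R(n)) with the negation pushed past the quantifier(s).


¬(forall x: φ) = exists x: ¬φ, and ¬(exists x: φ) = forall x: ¬φ.
Apply to the universal statement.

exists n: ~(R(n))


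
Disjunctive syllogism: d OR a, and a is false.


Disjunctive syllogism: from (P ∨ Q) and ¬P, infer Q.
One disjunct, 'a', is ruled out; the other must hold.

d


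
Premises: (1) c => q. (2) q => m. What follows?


Hypothetical syllogism: from (P → Q) and (Q → R), infer (P → R).
Chain the two implications through the shared middle term 'q'.

c => m


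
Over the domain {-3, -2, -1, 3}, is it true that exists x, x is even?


Evaluate the predicate on each element: -3:False, -2:True, -1:False, 3:False.
Witness x = -2 satisfies the predicate.

True


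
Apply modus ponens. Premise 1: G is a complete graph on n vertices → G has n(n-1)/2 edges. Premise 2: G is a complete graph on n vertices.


Modus ponens: from (P → Q) and P, infer Q.
P = 'G is a complete graph on n vertices' is asserted, and P → Q holds, so Q follows.

G has n(n-1)/2 edges.


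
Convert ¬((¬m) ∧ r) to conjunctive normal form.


Step 1: Apply De Morgan: ¬((¬m) ∧ r) = ¬(¬m) ∨ ¬r.
Step 2: Eliminate any double negations (¬¬X = X).

m ∨ (¬r)


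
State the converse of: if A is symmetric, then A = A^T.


The converse of (P → Q) is (Q → P). It is not in general equivalent to the original.
Here P = 'A is symmetric' and Q = 'A = A^T'.

If A = A^T, then A is symmetric.


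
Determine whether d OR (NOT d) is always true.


Build the truth table over {d}:
d | φ
-----
F | T
T | T
Every row evaluates to true.

Yes, it is a tautology.


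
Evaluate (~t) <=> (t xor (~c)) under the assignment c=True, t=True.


Substitute c=True, t=True:
~t = False
~c = False
t xor (~c) = True xor False = True
(~t) <=> (t xor (~c)) = False <=> True = False

False


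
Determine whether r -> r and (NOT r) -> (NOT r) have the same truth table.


Compare truth tables:
r | φ | ψ
---------
F | T | T
T | T | T
The columns φ and ψ agree on every row.

Yes, they are logically equivalent.


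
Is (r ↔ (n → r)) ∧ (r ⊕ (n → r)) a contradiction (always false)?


Truth table over {n, r}:
n | r | φ
---------
F | F | F
T | F | F
F | T | F
T | T | F
Every row is false.

Yes, it is a contradiction.


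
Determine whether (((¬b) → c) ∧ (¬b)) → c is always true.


Build the truth table over {b, c}:
b | c | φ
---------
F | F | T
T | F | T
F | T | T
T | T | T
Every row evaluates to true.

Yes, it is a tautology.


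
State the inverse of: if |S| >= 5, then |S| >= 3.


The inverse of (P → Q) is (¬P → ¬Q). It is equivalent to the converse, not to the original.
Here P = '|S| >= 5' and Q = '|S| >= 3'.

If not (|S| >= 5), then not (|S| >= 3).


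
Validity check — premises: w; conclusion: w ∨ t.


This matches the form of disjunction introduction: the conclusion follows in every model of the premises.

Valid.


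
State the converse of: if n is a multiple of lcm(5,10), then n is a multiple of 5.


The converse of (P → Q) is (Q → P). It is not in general equivalent to the original.
Here P = 'n is a multiple of lcm(5,10)' and Q = 'n is a multiple of 5'.

If n is a multiple of 5, then n is a multiple of lcm(5,10).


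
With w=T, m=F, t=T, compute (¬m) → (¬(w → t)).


Substitute w=T, m=F, t=T:
¬m = T
w → t = T → T = T
¬(w → t) = F
(¬m) → (¬(w → t)) = T → F = F

F


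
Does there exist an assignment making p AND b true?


Search for a satisfying assignment over {b, p}.
Try b=T, p=T: the formula evaluates to T.
A satisfying assignment exists.

Satisfiable.


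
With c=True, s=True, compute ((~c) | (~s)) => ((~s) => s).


Substitute c=True, s=True:
~c = False
~s = False
(~c) | (~s) = False | False = False
~s = False
(~s) => s = False => True = True
((~c) | (~s)) => ((~s) => s) = False => True = True

True


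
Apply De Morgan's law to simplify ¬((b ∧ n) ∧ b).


De Morgan: the negation of a conjunction is the disjunction of the negations.
Distribute ¬ across ∧, flipping it to ∨, and negate each literal.

((¬b) ∨ (¬n)) ∨ (¬b)


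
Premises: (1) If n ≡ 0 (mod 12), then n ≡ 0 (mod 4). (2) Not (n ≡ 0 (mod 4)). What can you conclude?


Modus tollens: from (P → Q) and ¬Q, infer ¬P.
Q = 'n ≡ 0 (mod 4)' is denied; since P → Q, P must also fail.

Not (n ≡ 0 (mod 12)).


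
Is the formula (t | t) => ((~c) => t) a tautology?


Build the truth table over {c, t}:
c | t | φ
---------
False | False | True
True | False | True
False | True | True
True | True | True
Every row evaluates to true.

Yes, it is a tautology.


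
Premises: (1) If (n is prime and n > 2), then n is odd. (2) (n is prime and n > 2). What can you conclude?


Modus ponens: from (P → Q) and P, infer Q.
P = '(n is prime and n > 2)' is asserted, and P → Q holds, so Q follows.

n is odd.


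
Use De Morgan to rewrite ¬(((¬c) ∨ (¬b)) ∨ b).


De Morgan: the negation of a disjunction is the conjunction of the negations.
Distribute ¬ across ∨, flipping it to ∧, and negate each literal.

(c ∧ b) ∧ (¬b)


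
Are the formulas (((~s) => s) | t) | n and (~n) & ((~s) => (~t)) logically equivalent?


Compare truth tables:
n | s | t | φ | ψ
-----------------
False | False | False | False | True
True | False | False | True | False
False | True | False | True | True
True | True | False | True | False
False | False | True | True | False
True | False | True | True | False
False | True | True | True | True
True | True | True | True | False
They differ at row 1 (n=False, s=False, t=False): φ=False but ψ=True.

No, they are not logically equivalent.


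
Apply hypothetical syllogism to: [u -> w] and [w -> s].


Hypothetical syllogism: from (P → Q) and (Q → R), infer (P → R).
Chain the two implications through the shared middle term 'w'.

u -> s


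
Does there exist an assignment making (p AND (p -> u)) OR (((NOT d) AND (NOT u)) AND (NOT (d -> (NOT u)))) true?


Search for a satisfying assignment over {d, p, u}.
Try d=F, p=T, u=T: the formula evaluates to T.
A satisfying assignment exists.

Satisfiable.


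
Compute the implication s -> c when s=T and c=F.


Implication is false only when antecedent is true and consequent is false.
Substitute: s=T, c=F.
T -> F evaluates to F.

F


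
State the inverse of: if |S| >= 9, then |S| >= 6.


The inverse of (P → Q) is (¬P → ¬Q). It is equivalent to the converse, not to the original.
Here P = '|S| >= 9' and Q = '|S| >= 6'.

If not (|S| >= 9), then not (|S| >= 6).


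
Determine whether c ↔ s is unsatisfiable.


Truth table over {c, s}:
c | s | φ
---------
F | F | T
T | F | F
F | T | F
T | T | T
Satisfying assignment at row 1: c=F, s=F gives T.

No, it is not a contradiction.


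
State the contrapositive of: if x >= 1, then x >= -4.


The contrapositive of (P → Q) is (¬Q → ¬P); it is logically equivalent to the original.
Here P = 'x >= 1' and Q = 'x >= -4'.

If not (x >= -4), then not (x >= 1).


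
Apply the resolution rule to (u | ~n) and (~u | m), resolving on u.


The clauses contain complementary literals u and ~u.
Resolution eliminates this pair and disjoins the remaining literals (merging duplicates).

(~n | m)


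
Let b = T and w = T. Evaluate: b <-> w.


Biconditional is true when both operands have the same truth value.
Substitute: b=T, w=T.
T <-> T evaluates to T.

T


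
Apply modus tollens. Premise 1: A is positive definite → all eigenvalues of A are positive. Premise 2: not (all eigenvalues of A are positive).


Modus tollens: from (P → Q) and ¬Q, infer ¬P.
Q = 'all eigenvalues of A are positive' is denied; since P → Q, P must also fail.

Not (A is positive definite).


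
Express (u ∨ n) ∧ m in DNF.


Step 1: Distribute ∧ over ∨: (u ∨ n) ∧ m = (u ∧ m) ∨ (n ∧ m).

(u ∧ m) ∨ (n ∧ m)


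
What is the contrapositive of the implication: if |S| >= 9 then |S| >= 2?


The contrapositive of (P → Q) is (¬Q → ¬P); it is logically equivalent to the original.
Here P = '|S| >= 9' and Q = '|S| >= 2'.

If not (|S| >= 2), then not (|S| >= 9).


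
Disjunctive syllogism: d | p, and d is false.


Disjunctive syllogism: from (P ∨ Q) and ¬P, infer Q.
One disjunct, 'd', is ruled out; the other must hold.

p


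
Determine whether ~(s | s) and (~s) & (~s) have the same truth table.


Compare truth tables:
s | φ | ψ
---------
False | True | True
True | False | False
The columns φ and ψ agree on every row.

Yes, they are logically equivalent.


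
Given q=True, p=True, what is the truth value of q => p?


Implication is false only when antecedent is true and consequent is false.
Substitute: q=True, p=True.
True => True evaluates to True.

True


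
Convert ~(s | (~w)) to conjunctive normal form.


Step 1: Apply De Morgan: ¬(s ∨ (¬w)) = ¬s ∧ ¬(¬w).
Step 2: Eliminate any double negations (¬¬X = X).

(~s) & w


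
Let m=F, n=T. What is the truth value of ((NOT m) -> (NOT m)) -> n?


Substitute m=F, n=T:
NOT m = T
NOT m = T
(NOT m) -> (NOT m) = T -> T = T
((NOT m) -> (NOT m)) -> n = T -> T = T

T


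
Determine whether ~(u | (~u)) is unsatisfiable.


Truth table over {u}:
u | φ
-----
False | False
True | False
Every row is false.

Yes, it is a contradiction.


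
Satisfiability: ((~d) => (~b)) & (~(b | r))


Search for a satisfying assignment over {b, d, r}.
Try b=False, d=False, r=False: the formula evaluates to True.
A satisfying assignment exists.

Satisfiable.


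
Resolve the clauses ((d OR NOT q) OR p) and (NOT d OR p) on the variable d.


The clauses contain complementary literals d and NOTd.
Resolution eliminates this pair and disjoins the remaining literals (merging duplicates).

(p OR NOT q)


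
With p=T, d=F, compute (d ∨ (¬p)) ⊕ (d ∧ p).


Substitute p=T, d=F:
¬p = F
d ∨ (¬p) = F ∨ F = F
d ∧ p = F ∧ T = F
(d ∨ (¬p)) ⊕ (d ∧ p) = F ⊕ F = F

F


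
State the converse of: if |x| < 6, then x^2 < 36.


The converse of (P → Q) is (Q → P). It is not in general equivalent to the original.
Here P = '|x| < 6' and Q = 'x^2 < 36'.

If x^2 < 36, then |x| < 6.


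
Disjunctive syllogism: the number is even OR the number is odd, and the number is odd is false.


Disjunctive syllogism: from (P ∨ Q) and ¬P, infer Q.
One disjunct, 'the number is odd', is ruled out; the other must hold.

the number is even


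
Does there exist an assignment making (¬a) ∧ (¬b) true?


Search for a satisfying assignment over {a, b}.
Try a=F, b=F: the formula evaluates to T.
A satisfying assignment exists.

Satisfiable.


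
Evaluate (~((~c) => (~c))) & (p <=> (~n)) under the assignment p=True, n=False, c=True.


Substitute p=True, n=False, c=True:
~c = False
~c = False
(~c) => (~c) = False => False = True
~((~c) => (~c)) = False
~n = True
p <=> (~n) = True <=> True = True
(~((~c) => (~c))) & (p <=> (~n)) = False & True = False

False


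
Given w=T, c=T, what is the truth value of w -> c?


Implication is false only when antecedent is true and consequent is false.
Substitute: w=T, c=T.
T -> T evaluates to T.

T


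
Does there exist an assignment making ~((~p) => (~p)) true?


Check all 2 assignments over {p}:
p | φ
-----
False | False
True | False
No assignment makes the formula true.

Unsatisfiable.


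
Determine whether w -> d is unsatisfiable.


Truth table over {d, w}:
d | w | φ
---------
F | F | T
T | F | T
F | T | F
T | T | T
Satisfying assignment at row 1: d=F, w=F gives T.

No, it is not a contradiction.


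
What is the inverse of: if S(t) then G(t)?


The inverse of (P → Q) is (¬P → ¬Q). It is equivalent to the converse, not to the original.
Here P = 'S(t)' and Q = 'G(t)'.

If not (S(t)), then not (G(t)).


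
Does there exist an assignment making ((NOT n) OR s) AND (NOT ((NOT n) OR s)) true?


Check all 4 assignments over {n, s}:
n | s | φ
---------
F | F | F
T | F | F
F | T | F
T | T | F
No assignment makes the formula true.

Unsatisfiable.


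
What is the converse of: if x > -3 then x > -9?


The converse of (P → Q) is (Q → P). It is not in general equivalent to the original.
Here P = 'x > -3' and Q = 'x > -9'.

If x > -9, then x > -3.


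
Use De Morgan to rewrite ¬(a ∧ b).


De Morgan: the negation of a conjunction is the disjunction of the negations.
Distribute ¬ across ∧, flipping it to ∨, and negate each literal.

(¬a) ∨ (¬b)


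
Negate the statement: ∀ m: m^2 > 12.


¬(∀ x: φ) = ∃ x: ¬φ, and ¬(∃ x: φ) = ∀ x: ¬φ.
Apply to the universal statement.

∃ m: ¬(m^2 > 12)


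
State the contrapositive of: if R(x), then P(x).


The contrapositive of (P → Q) is (¬Q → ¬P); it is logically equivalent to the original.
Here P = 'R(x)' and Q = 'P(x)'.

If not (P(x)), then not (R(x)).


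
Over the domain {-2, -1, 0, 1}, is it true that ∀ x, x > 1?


Evaluate the predicate on each element: -2:F, -1:F, 0:F, 1:F.
Counterexample x = -2 fails the predicate.

F


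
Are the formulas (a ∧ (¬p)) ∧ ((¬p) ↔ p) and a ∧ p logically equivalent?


Compare truth tables:
a | p | φ | ψ
-------------
F | F | F | F
T | F | F | F
F | T | F | F
T | T | F | T
They differ at row 4 (a=T, p=T): φ=F but ψ=T.

No, they are not logically equivalent.


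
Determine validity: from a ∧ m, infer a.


This matches the form of conjunction elimination: the conclusion follows in every model of the premises.

Valid.


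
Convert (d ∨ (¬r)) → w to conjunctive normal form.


Step 1: Rewrite as ¬(d ∨ (¬r)) ∨ w = (¬d ∧ ¬(¬r)) ∨ w.
Step 2: Distribute ∨ over ∧.
Step 3: Eliminate any double negations (¬¬X = X).

((¬d) ∨ w) ∧ (r ∨ w)


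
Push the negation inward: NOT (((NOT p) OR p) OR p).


De Morgan: the negation of a disjunction is the conjunction of the negations.
Distribute NOT across OR, flipping it to AND, and negate each literal.

(p AND (NOT p)) AND (NOT p)


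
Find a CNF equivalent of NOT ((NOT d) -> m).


Step 1: Rewrite (¬d) → m as ¬(¬d) ∨ m.
Step 2: Negate: ¬(¬(¬d) ∨ m) = (¬d) ∧ ¬m (De Morgan + double negation).

(NOT d) AND (NOT m)


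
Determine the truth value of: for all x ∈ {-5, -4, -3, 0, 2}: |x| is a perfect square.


Evaluate the predicate on each element: -5:F, -4:T, -3:F, 0:T, 2:F.
Counterexample x = -5 fails the predicate.

F


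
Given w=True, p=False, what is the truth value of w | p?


Disjunction is false only when both operands are false.
Substitute: w=True, p=False.
True | False evaluates to True.

True


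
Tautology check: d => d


Build the truth table over {d}:
d | φ
-----
False | True
True | True
Every row evaluates to true.

Yes, it is a tautology.


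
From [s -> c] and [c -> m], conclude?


Hypothetical syllogism: from (P → Q) and (Q → R), infer (P → R).
Chain the two implications through the shared middle term 'c'.

s -> m


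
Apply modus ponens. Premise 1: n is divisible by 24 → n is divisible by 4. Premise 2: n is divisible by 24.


Modus ponens: from (P → Q) and P, infer Q.
P = 'n is divisible by 24' is asserted, and P → Q holds, so Q follows.

n is divisible by 4.


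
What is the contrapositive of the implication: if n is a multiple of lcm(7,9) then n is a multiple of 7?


The contrapositive of (P → Q) is (¬Q → ¬P); it is logically equivalent to the original.
Here P = 'n is a multiple of lcm(7,9)' and Q = 'n is a multiple of 7'.

If not (n is a multiple of 7), then not (n is a multiple of lcm(7,9)).


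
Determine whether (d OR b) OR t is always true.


Build the truth table over {b, d, t}:
b | d | t | φ
-------------
F | F | F | F
T | F | F | T
F | T | F | T
T | T | F | T
F | F | T | T
T | F | T | T
F | T | T | T
T | T | T | T
Counterexample at row 1: with b=F, d=F, t=F, the formula is F.

No, it is not a tautology.


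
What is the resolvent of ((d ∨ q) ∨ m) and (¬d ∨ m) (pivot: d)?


The clauses contain complementary literals d and ¬d.
Resolution eliminates this pair and disjoins the remaining literals (merging duplicates).

(m ∨ q)


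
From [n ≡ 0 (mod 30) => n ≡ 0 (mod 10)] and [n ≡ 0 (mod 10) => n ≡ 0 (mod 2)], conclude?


Hypothetical syllogism: from (P → Q) and (Q → R), infer (P → R).
Chain the two implications through the shared middle term 'n ≡ 0 (mod 10)'.

n ≡ 0 (mod 30) => n ≡ 0 (mod 2)


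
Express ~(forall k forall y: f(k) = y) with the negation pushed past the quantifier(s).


Negation flips each quantifier (∀↔∃) and negates the inner predicate.
¬(forall k forall y: φ) = exists k exists y: ¬φ.

exists k exists y: ~(f(k) = y)


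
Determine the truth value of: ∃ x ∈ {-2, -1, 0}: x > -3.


Evaluate the predicate on each element: -2:T, -1:T, 0:T.
Witness x = -2 satisfies the predicate.

T


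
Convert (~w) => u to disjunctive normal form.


Step 1: Rewrite (¬w) → u as ¬(¬w) ∨ u.
Step 2: Eliminate any double negations (¬¬X = X).

w | u


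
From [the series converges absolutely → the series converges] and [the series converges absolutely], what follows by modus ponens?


Modus ponens: from (P → Q) and P, infer Q.
P = 'the series converges absolutely' is asserted, and P → Q holds, so Q follows.

the series converges.


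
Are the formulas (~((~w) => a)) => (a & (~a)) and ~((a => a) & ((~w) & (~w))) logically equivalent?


Compare truth tables:
a | w | φ | ψ
-------------
False | False | False | False
True | False | True | False
False | True | True | True
True | True | True | True
They differ at row 2 (a=True, w=False): φ=True but ψ=False.

No, they are not logically equivalent.


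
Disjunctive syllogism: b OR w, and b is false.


Disjunctive syllogism: from (P ∨ Q) and ¬P, infer Q.
One disjunct, 'b', is ruled out; the other must hold.

w


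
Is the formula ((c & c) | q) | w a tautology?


Build the truth table over {c, q, w}:
c | q | w | φ
-------------
False | False | False | False
True | False | False | True
False | True | False | True
True | True | False | True
False | False | True | True
True | False | True | True
False | True | True | True
True | True | True | True
Counterexample at row 1: with c=False, q=False, w=False, the formula is False.

No, it is not a tautology.


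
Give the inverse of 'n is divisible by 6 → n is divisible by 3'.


The inverse of (P → Q) is (¬P → ¬Q). It is equivalent to the converse, not to the original.
Here P = 'n is divisible by 6' and Q = 'n is divisible by 3'.

If not (n is divisible by 6), then not (n is divisible by 3).


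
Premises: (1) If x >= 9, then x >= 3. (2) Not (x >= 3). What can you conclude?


Modus tollens: from (P → Q) and ¬Q, infer ¬P.
Q = 'x >= 3' is denied; since P → Q, P must also fail.

Not (x >= 9).


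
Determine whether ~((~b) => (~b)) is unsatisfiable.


Truth table over {b}:
b | φ
-----
False | False
True | False
Every row is false.

Yes, it is a contradiction.


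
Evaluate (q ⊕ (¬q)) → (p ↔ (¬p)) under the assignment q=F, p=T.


Substitute q=F, p=T:
¬q = T
q ⊕ (¬q) = F ⊕ T = T
¬p = F
p ↔ (¬p) = T ↔ F = F
(q ⊕ (¬q)) → (p ↔ (¬p)) = T → F = F

F


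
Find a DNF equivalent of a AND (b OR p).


Step 1: Distribute ∧ over ∨: a ∧ (b ∨ p) = (a ∧ b) ∨ (a ∧ p).

(a AND b) OR (a AND p)


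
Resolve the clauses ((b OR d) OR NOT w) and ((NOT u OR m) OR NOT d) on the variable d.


The clauses contain complementary literals d and NOTd.
Resolution eliminates this pair and disjoins the remaining literals (merging duplicates).

(((b OR NOT w) OR m) OR NOT u)


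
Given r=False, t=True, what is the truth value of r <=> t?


Biconditional is true when both operands have the same truth value.
Substitute: r=False, t=True.
False <=> True evaluates to False.

False


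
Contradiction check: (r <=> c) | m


Truth table over {c, m, r}:
c | m | r | φ
-------------
False | False | False | True
True | False | False | False
False | True | False | True
True | True | False | True
False | False | True | False
True | False | True | True
False | True | True | True
True | True | True | True
Satisfying assignment at row 1: c=False, m=False, r=False gives True.

No, it is not a contradiction.


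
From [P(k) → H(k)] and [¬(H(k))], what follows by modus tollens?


Modus tollens: from (P → Q) and ¬Q, infer ¬P.
Q = 'H(k)' is denied; since P → Q, P must also fail.

Not (P(k)).


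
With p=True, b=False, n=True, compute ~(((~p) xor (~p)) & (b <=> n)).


Substitute p=True, b=False, n=True:
~p = False
~p = False
(~p) xor (~p) = False xor False = False
b <=> n = False <=> True = False
((~p) xor (~p)) & (b <=> n) = False & False = False
~(((~p) xor (~p)) & (b <=> n)) = True

True


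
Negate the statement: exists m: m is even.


¬(forall x: φ) = exists x: ¬φ, and ¬(exists x: φ) = forall x: ¬φ.
Apply to the existential statement.

forall m: ~(m is even)


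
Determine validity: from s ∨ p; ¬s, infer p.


This matches the form of disjunctive syllogism: the conclusion follows in every model of the premises.

Valid.


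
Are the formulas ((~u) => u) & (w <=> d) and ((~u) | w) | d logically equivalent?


Compare truth tables:
d | u | w | φ | ψ
-----------------
False | False | False | False | True
True | False | False | False | True
False | True | False | True | False
True | True | False | False | True
False | False | True | False | True
True | False | True | False | True
False | True | True | False | True
True | True | True | True | True
They differ at row 1 (d=False, u=False, w=False): φ=False but ψ=True.

No, they are not logically equivalent.


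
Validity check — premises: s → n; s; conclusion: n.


This matches the form of modus ponens: the conclusion follows in every model of the premises.

Valid.


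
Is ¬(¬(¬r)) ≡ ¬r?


Compare truth tables:
r | φ | ψ
---------
F | T | T
T | F | F
The columns φ and ψ agree on every row.

Yes, they are logically equivalent.


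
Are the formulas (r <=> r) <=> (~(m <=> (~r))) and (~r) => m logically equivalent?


Compare truth tables:
m | r | φ | ψ
-------------
False | False | True | False
True | False | False | True
False | True | False | True
True | True | True | True
They differ at row 1 (m=False, r=False): φ=True but ψ=False.

No, they are not logically equivalent.


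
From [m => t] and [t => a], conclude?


Hypothetical syllogism: from (P → Q) and (Q → R), infer (P → R).
Chain the two implications through the shared middle term 't'.

m => a


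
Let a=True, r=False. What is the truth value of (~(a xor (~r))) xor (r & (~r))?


Substitute a=True, r=False:
~r = True
a xor (~r) = True xor True = False
~(a xor (~r)) = True
~r = True
r & (~r) = False & True = False
(~(a xor (~r))) xor (r & (~r)) = True xor False = True

True


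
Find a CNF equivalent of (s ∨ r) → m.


Step 1: Rewrite as ¬(s ∨ r) ∨ m = (¬s ∧ ¬r) ∨ m.
Step 2: Distribute ∨ over ∧.

((¬s) ∨ m) ∧ ((¬r) ∨ m)


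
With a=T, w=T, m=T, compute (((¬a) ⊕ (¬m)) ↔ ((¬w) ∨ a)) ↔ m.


Substitute a=T, w=T, m=T:
¬a = F
¬m = F
(¬a) ⊕ (¬m) = F ⊕ F = F
¬w = F
(¬w) ∨ a = F ∨ T = T
((¬a) ⊕ (¬m)) ↔ ((¬w) ∨ a) = F ↔ T = F
(((¬a) ⊕ (¬m)) ↔ ((¬w) ∨ a)) ↔ m = F ↔ T = F

F


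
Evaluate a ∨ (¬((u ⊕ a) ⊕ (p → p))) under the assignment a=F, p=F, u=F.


Substitute a=F, p=F, u=F:
u ⊕ a = F ⊕ F = F
p → p = F → F = T
(u ⊕ a) ⊕ (p → p) = F ⊕ T = T
¬((u ⊕ a) ⊕ (p → p)) = F
a ∨ (¬((u ⊕ a) ⊕ (p → p))) = F ∨ F = F

F


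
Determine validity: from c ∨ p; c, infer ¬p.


This is affirming a disjunct (fallacy). There exist truth assignments where the premises are all true but the conclusion is false.

Invalid.


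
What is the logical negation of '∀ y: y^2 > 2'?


¬(∀ x: φ) = ∃ x: ¬φ, and ¬(∃ x: φ) = ∀ x: ¬φ.
Apply to the universal statement.

∃ y: ¬(y^2 > 2)


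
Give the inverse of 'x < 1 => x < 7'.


The inverse of (P → Q) is (¬P → ¬Q). It is equivalent to the converse, not to the original.
Here P = 'x < 1' and Q = 'x < 7'.

If not (x < 1), then not (x < 7).


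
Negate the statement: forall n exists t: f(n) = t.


Negation flips each quantifier (∀↔∃) and negates the inner predicate.
¬(forall n exists t: φ) = exists n forall t: ¬φ.

exists n forall t: ~(f(n) = t)


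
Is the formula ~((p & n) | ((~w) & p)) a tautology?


Build the truth table over {n, p, w}:
n | p | w | φ
-------------
False | False | False | True
True | False | False | True
False | True | False | False
True | True | False | False
False | False | True | True
True | False | True | True
False | True | True | True
True | True | True | False
Counterexample at row 3: with n=False, p=True, w=False, the formula is False.

No, it is not a tautology.


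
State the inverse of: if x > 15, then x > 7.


The inverse of (P → Q) is (¬P → ¬Q). It is equivalent to the converse, not to the original.
Here P = 'x > 15' and Q = 'x > 7'.

If not (x > 15), then not (x > 7).


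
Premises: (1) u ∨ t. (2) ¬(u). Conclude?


Disjunctive syllogism: from (P ∨ Q) and ¬P, infer Q.
One disjunct, 'u', is ruled out; the other must hold.

t


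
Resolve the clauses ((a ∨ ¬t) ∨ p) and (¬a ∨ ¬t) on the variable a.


The clauses contain complementary literals a and ¬a.
Resolution eliminates this pair and disjoins the remaining literals (merging duplicates).

(¬t ∨ p)


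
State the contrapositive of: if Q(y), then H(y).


The contrapositive of (P → Q) is (¬Q → ¬P); it is logically equivalent to the original.
Here P = 'Q(y)' and Q = 'H(y)'.

If not (H(y)), then not (Q(y)).


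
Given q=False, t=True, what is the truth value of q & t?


Conjunction is true only when both operands are true.
Substitute: q=False, t=True.
False & True evaluates to False.

False


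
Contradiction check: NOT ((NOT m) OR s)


Truth table over {m, s}:
m | s | φ
---------
F | F | F
T | F | T
F | T | F
T | T | F
Satisfying assignment at row 2: m=T, s=F gives T.

No, it is not a contradiction.


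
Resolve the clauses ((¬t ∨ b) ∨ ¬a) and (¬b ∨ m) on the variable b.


The clauses contain complementary literals b and ¬b.
Resolution eliminates this pair and disjoins the remaining literals (merging duplicates).

((¬a ∨ ¬t) ∨ m)


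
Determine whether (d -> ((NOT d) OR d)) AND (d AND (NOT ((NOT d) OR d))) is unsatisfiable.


Truth table over {d}:
d | φ
-----
F | F
T | F
Every row is false.

Yes, it is a contradiction.


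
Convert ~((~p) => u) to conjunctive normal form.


Step 1: Rewrite (¬p) → u as ¬(¬p) ∨ u.
Step 2: Negate: ¬(¬(¬p) ∨ u) = (¬p) ∧ ¬u (De Morgan + double negation).

(~p) & (~u)


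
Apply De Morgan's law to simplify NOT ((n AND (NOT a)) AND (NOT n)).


De Morgan: the negation of a conjunction is the disjunction of the negations.
Distribute NOT across AND, flipping it to OR, and negate each literal.

((NOT n) OR a) OR n


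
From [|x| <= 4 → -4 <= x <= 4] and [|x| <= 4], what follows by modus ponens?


Modus ponens: from (P → Q) and P, infer Q.
P = '|x| <= 4' is asserted, and P → Q holds, so Q follows.

-4 <= x <= 4.


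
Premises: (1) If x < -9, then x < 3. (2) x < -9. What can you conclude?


Modus ponens: from (P → Q) and P, infer Q.
P = 'x < -9' is asserted, and P → Q holds, so Q follows.

x < 3.


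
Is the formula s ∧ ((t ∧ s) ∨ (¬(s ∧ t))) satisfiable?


Search for a satisfying assignment over {s, t}.
Try s=T, t=F: the formula evaluates to T.
A satisfying assignment exists.

Satisfiable.


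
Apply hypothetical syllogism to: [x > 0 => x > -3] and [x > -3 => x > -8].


Hypothetical syllogism: from (P → Q) and (Q → R), infer (P → R).
Chain the two implications through the shared middle term 'x > -3'.

x > 0 => x > -8


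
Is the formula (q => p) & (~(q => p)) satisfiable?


Check all 4 assignments over {p, q}:
p | q | φ
---------
False | False | False
True | False | False
False | True | False
True | True | False
No assignment makes the formula true.

Unsatisfiable.


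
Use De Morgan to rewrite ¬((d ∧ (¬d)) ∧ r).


De Morgan: the negation of a conjunction is the disjunction of the negations.
Distribute ¬ across ∧, flipping it to ∨, and negate each literal.

((¬d) ∨ d) ∨ (¬r)


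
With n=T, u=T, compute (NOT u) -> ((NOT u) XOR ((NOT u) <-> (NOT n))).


Substitute n=T, u=T:
NOT u = F
NOT u = F
NOT u = F
NOT n = F
(NOT u) <-> (NOT n) = F <-> F = T
(NOT u) XOR ((NOT u) <-> (NOT n)) = F XOR T = T
(NOT u) -> ((NOT u) XOR ((NOT u) <-> (NOT n))) = F -> T = T

T


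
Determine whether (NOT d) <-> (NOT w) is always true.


Build the truth table over {d, w}:
d | w | φ
---------
F | F | T
T | F | F
F | T | F
T | T | T
Counterexample at row 2: with d=T, w=F, the formula is F.

No, it is not a tautology.


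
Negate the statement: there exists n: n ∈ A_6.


¬(for all x: φ) = there exists x: ¬φ, and ¬(there exists x: φ) = for all x: ¬φ.
Apply to the existential statement.

for all n: NOT(n ∈ A_6)


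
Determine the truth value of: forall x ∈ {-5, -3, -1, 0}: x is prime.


Evaluate the predicate on each element: -5:False, -3:False, -1:False, 0:False.
Counterexample x = -5 fails the predicate.

False


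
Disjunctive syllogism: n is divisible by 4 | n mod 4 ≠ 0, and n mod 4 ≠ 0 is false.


Disjunctive syllogism: from (P ∨ Q) and ¬P, infer Q.
One disjunct, 'n mod 4 ≠ 0', is ruled out; the other must hold.

n is divisible by 4


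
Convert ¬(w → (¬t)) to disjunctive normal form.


Step 1: Rewrite implication then negate: ¬(¬w ∨ (¬t)) = w ∧ ¬(¬t).
Step 2: Eliminate any double negations (¬¬X = X).

w ∧ t


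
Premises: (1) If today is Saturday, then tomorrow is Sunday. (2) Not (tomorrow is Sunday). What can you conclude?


Modus tollens: from (P → Q) and ¬Q, infer ¬P.
Q = 'tomorrow is Sunday' is denied; since P → Q, P must also fail.

Not (today is Saturday).


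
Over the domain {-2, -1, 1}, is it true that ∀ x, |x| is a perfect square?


Evaluate the predicate on each element: -2:F, -1:T, 1:T.
Counterexample x = -2 fails the predicate.

F


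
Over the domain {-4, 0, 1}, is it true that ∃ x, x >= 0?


Evaluate the predicate on each element: -4:F, 0:T, 1:T.
Witness x = 0 satisfies the predicate.

T


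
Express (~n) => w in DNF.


Step 1: Rewrite (¬n) → w as ¬(¬n) ∨ w.
Step 2: Eliminate any double negations (¬¬X = X).

n | w


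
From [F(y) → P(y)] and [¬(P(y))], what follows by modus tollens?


Modus tollens: from (P → Q) and ¬Q, infer ¬P.
Q = 'P(y)' is denied; since P → Q, P must also fail.

Not (F(y)).


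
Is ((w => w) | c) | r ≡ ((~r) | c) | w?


Compare truth tables:
c | r | w | φ | ψ
-----------------
False | False | False | True | True
True | False | False | True | True
False | True | False | True | False
True | True | False | True | True
False | False | True | True | True
True | False | True | True | True
False | True | True | True | True
True | True | True | True | True
They differ at row 3 (c=False, r=True, w=False): φ=True but ψ=False.

No, they are not logically equivalent.


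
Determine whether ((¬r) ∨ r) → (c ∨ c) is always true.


Build the truth table over {c, r}:
c | r | φ
---------
F | F | F
T | F | T
F | T | F
T | T | T
Counterexample at row 1: with c=F, r=F, the formula is F.

No, it is not a tautology.


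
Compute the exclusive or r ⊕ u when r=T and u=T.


Exclusive or is true when exactly one operand is true.
Substitute: r=T, u=T.
T ⊕ T evaluates to F.

F


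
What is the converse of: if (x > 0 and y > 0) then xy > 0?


The converse of (P → Q) is (Q → P). It is not in general equivalent to the original.
Here P = '(x > 0 and y > 0)' and Q = 'xy > 0'.

If xy > 0, then (x > 0 and y > 0).


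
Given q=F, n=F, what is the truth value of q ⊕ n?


Exclusive or is true when exactly one operand is true.
Substitute: q=F, n=F.
F ⊕ F evaluates to F.

F


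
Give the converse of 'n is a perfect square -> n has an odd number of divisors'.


The converse of (P → Q) is (Q → P). It is not in general equivalent to the original.
Here P = 'n is a perfect square' and Q = 'n has an odd number of divisors'.

If n has an odd number of divisors, then n is a perfect square.


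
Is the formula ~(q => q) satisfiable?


Check all 2 assignments over {q}:
q | φ
-----
False | False
True | False
No assignment makes the formula true.

Unsatisfiable.


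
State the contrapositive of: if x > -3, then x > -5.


The contrapositive of (P → Q) is (¬Q → ¬P); it is logically equivalent to the original.
Here P = 'x > -3' and Q = 'x > -5'.

If not (x > -5), then not (x > -3).


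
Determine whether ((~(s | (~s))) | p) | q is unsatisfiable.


Truth table over {p, q, s}:
p | q | s | φ
-------------
False | False | False | False
True | False | False | True
False | True | False | True
True | True | False | True
False | False | True | False
True | False | True | True
False | True | True | True
True | True | True | True
Satisfying assignment at row 2: p=True, q=False, s=False gives True.

No, it is not a contradiction.


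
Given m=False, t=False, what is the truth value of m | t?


Disjunction is false only when both operands are false.
Substitute: m=False, t=False.
False | False evaluates to False.

False


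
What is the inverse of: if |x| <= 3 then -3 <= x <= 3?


The inverse of (P → Q) is (¬P → ¬Q). It is equivalent to the converse, not to the original.
Here P = '|x| <= 3' and Q = '-3 <= x <= 3'.

If not (|x| <= 3), then not (-3 <= x <= 3).


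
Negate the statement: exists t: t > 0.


¬(forall x: φ) = exists x: ¬φ, and ¬(exists x: φ) = forall x: ¬φ.
Apply to the existential statement.

forall t: ~(t > 0)


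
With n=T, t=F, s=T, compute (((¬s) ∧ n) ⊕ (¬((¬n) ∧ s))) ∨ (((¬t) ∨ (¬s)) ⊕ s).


Substitute n=T, t=F, s=T:
… (earlier sub-steps elided)
(¬s) ∧ n = F ∧ T = F
¬n = F
(¬n) ∧ s = F ∧ T = F
¬((¬n) ∧ s) = T
((¬s) ∧ n) ⊕ (¬((¬n) ∧ s)) = F ⊕ T = T
¬t = T
¬s = F
(¬t) ∨ (¬s) = T ∨ F = T
((¬t) ∨ (¬s)) ⊕ s = T ⊕ T = F
(((¬s) ∧ n) ⊕ (¬((¬n) ∧ s))) ∨ (((¬t) ∨ (¬s)) ⊕ s) = T ∨ F = T

T


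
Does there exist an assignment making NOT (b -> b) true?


Check all 2 assignments over {b}:
b | φ
-----
F | F
T | F
No assignment makes the formula true.

Unsatisfiable.


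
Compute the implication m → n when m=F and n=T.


Implication is false only when antecedent is true and consequent is false.
Substitute: m=F, n=T.
F → T evaluates to T.

T


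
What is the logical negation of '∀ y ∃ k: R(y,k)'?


Negation flips each quantifier (∀↔∃) and negates the inner predicate.
¬(∀ y ∃ k: φ) = ∃ y ∀ k: ¬φ.

∃ y ∀ k: ¬(R(y,k))


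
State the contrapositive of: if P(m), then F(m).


The contrapositive of (P → Q) is (¬Q → ¬P); it is logically equivalent to the original.
Here P = 'P(m)' and Q = 'F(m)'.

If not (F(m)), then not (P(m)).


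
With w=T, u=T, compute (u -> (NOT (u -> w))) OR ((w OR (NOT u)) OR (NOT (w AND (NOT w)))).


Substitute w=T, u=T:
u -> w = T -> T = T
NOT (u -> w) = F
u -> (NOT (u -> w)) = T -> F = F
NOT u = F
w OR (NOT u) = T OR F = T
NOT w = F
w AND (NOT w) = T AND F = F
NOT (w AND (NOT w)) = T
(w OR (NOT u)) OR (NOT (w AND (NOT w))) = T OR T = T
(u -> (NOT (u -> w))) OR ((w OR (NOT u)) OR (NOT (w AND (NOT w)))) = F OR T = T

T
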